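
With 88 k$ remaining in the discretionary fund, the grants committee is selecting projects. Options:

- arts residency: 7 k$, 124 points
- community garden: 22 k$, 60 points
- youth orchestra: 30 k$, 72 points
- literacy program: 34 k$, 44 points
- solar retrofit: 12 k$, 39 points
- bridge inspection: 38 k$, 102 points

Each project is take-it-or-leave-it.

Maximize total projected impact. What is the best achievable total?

337

Taking the top-ratio projects first gives arts residency + community garden + solar retrofit + bridge inspection for 325 (79 k$).
Dropping community garden frees 22 k$; slotting in youth orchestra (30 k$) lifts the total to 337 at 87 k$.
Next best is arts residency + community garden + solar retrofit + bridge inspection at 325 (79 k$) — short by 12.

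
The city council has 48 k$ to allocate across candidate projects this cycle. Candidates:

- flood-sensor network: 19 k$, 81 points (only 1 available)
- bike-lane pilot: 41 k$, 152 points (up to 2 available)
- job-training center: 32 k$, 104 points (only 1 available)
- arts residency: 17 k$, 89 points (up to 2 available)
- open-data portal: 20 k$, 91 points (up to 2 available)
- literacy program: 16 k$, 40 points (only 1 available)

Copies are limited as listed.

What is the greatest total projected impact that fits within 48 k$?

182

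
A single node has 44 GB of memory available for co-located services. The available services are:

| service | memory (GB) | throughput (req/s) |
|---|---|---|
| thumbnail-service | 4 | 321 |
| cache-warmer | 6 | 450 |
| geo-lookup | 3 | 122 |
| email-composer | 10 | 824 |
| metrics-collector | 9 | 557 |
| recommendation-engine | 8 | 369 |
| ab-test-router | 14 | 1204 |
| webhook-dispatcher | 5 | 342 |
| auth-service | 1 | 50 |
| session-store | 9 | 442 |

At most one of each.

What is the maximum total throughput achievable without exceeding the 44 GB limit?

Density check — ab-test-router 86.00, email-composer 82.40, thumbnail-service 80.25, cache-warmer 75.00 are the best per GB.
Greedy by ratio would take thumbnail-service + cache-warmer + geo-lookup + email-composer + ab-test-router + webhook-dispatcher + auth-service: 43 GB used, total 3313.
Dropping geo-lookup and webhook-dispatcher frees 8 GB; slotting in metrics-collector (9 GB) lifts the total to 3406 at 44 GB.
No other feasible combination exceeds 3406.

3406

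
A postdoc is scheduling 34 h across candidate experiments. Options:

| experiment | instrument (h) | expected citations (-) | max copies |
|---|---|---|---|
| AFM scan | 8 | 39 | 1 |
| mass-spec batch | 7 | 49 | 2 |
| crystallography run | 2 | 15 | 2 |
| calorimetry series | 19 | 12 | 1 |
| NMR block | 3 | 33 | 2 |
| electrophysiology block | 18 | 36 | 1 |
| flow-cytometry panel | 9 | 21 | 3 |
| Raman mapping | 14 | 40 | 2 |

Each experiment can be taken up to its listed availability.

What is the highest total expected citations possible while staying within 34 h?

233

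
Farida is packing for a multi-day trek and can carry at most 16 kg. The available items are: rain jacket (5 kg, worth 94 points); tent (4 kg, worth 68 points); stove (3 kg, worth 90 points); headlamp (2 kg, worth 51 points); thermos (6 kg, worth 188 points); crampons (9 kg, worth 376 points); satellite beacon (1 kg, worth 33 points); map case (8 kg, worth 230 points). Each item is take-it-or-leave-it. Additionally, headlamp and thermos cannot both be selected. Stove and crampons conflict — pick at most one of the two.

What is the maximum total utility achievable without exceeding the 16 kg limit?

Thermos + crampons + satellite beacon uses 16 of the 16 kg and totals 597.

597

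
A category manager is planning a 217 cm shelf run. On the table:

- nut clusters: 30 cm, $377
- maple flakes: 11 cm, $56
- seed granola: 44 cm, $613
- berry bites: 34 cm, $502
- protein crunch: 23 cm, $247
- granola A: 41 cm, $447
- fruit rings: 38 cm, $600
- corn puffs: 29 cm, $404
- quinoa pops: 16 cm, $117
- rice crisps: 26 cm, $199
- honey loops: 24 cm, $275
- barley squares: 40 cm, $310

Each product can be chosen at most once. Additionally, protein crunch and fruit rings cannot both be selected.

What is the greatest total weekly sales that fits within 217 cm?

Taking the top-ratio products first gives nut clusters + seed granola + berry bites + fruit rings + corn puffs + quinoa pops + honey loops for 2888 (215 cm).
The 40 cm tied up in quinoa pops and honey loops is better spent on granola A — total rises to 2943 (216 cm).

2943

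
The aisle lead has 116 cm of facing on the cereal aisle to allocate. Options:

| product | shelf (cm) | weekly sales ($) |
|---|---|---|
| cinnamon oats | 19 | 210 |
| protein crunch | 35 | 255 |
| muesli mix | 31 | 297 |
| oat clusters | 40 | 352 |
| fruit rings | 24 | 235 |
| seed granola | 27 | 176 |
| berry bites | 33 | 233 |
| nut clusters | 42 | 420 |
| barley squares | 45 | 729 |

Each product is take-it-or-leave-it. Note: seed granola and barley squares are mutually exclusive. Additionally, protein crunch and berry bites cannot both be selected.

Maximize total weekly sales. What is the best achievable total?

1384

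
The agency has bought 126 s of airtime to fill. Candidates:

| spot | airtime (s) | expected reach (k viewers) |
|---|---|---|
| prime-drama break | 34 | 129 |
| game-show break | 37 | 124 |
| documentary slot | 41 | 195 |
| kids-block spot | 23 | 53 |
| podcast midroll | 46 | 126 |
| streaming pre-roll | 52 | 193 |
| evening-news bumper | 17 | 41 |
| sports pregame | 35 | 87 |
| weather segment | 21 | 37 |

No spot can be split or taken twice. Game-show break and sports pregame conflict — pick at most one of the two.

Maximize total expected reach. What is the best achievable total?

450

Taking the top-ratio spots first gives prime-drama break + game-show break + documentary slot for 448 (112 s).
Dropping game-show break frees 37 s; slotting in podcast midroll (46 s) lifts the total to 450 at 121 s.
Nothing else feasible within 126 s beats 450.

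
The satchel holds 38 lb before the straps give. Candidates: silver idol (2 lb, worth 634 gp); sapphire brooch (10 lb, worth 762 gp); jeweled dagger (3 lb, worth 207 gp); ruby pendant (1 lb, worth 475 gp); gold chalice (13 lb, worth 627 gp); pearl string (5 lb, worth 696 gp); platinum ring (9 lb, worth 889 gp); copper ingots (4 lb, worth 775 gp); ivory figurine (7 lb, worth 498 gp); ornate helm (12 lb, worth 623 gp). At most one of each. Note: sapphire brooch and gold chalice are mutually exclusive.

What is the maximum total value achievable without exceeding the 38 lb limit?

4729

The ratio ordering already packs tightly: silver idol + sapphire brooch + ruby pendant + pearl string + platinum ring + copper ingots + ivory figurine, 38 lb, 4729.
The closest alternative, silver idol + sapphire brooch + jeweled dagger + ruby pendant + pearl string + platinum ring + copper ingots, reaches only 4438.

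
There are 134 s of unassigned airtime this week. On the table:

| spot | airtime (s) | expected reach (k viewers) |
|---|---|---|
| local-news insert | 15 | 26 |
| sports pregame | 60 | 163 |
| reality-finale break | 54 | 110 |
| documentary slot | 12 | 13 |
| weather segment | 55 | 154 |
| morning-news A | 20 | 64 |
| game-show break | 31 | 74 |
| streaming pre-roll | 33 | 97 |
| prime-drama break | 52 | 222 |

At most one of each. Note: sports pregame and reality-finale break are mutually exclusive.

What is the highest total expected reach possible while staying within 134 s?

Density check — prime-drama break 4.27, morning-news A 3.20, streaming pre-roll 2.94 are the best per s.
A density-first pass picks local-news insert + documentary slot + morning-news A + streaming pre-roll + prime-drama break — 422 at 132 s.
Dropping local-news insert and documentary slot and streaming pre-roll frees 60 s; slotting in sports pregame (60 s) lifts the total to 449 at 132 s.
Nothing else feasible within 134 s beats 449.

449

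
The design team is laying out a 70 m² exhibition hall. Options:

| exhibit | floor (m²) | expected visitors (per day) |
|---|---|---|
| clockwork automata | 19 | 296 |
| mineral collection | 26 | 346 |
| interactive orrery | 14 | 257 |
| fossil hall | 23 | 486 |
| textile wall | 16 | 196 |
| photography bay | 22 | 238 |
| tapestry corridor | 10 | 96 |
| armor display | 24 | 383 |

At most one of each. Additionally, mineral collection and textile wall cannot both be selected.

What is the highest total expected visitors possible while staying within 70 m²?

1165

Filling by ratio: interactive orrery + fossil hall + armor display for 1126, with 9 m² left unused.
Replace interactive orrery with clockwork automata: the trade gains 39 net, giving 1165 at 66 m².
Next best is clockwork automata + interactive orrery + fossil hall + tapestry corridor at 1135 (66 m²) — short by 30.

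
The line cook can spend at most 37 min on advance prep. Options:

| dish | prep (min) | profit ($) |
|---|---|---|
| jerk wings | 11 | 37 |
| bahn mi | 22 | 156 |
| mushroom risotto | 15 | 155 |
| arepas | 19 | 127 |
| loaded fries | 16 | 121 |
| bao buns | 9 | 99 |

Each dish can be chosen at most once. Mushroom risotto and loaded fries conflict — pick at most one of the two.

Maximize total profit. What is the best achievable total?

Greedy by ratio would take jerk wings + mushroom risotto + bao buns: 35 min used, total 291.
The 20 min tied up in jerk wings and bao buns is better spent on bahn mi — total rises to 311 (37 min).

311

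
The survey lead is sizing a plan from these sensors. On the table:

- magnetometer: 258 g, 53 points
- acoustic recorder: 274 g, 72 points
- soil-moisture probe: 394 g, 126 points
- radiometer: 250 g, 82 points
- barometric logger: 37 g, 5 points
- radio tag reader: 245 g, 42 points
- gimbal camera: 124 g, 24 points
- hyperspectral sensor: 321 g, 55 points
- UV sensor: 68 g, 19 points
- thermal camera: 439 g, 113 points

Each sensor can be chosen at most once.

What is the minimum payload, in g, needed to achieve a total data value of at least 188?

Need the lightest bundle worth ≥ 188.
Taking soil-moisture probe + radiometer gives 208 (≥ 188) for 644 g.
No combination under 644 g hits 188.

644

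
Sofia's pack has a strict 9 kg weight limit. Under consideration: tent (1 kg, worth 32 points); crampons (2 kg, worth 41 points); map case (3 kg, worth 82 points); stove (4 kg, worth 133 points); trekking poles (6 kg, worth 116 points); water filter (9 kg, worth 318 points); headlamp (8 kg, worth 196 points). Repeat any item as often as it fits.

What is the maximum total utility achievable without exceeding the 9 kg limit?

318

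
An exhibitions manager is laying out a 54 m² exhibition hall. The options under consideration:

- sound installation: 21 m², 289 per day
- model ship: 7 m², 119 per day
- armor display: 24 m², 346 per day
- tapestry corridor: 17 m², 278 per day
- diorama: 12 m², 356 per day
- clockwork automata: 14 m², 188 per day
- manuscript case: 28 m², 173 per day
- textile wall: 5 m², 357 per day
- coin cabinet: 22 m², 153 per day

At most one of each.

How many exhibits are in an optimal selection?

Optimal total is 1190.
One optimal bundle: sound installation + diorama + clockwork automata + textile wall (52 m²).
Every optimal selection uses 4 exhibits.

4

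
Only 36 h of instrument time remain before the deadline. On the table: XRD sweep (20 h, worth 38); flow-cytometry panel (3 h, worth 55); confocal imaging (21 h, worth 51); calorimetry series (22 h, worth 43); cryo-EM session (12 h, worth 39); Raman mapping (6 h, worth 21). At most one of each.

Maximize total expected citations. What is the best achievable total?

By expected citations per h: flow-cytometry panel 18.33, Raman mapping 3.50, cryo-EM session 3.25 lead.
Greedy by ratio would take flow-cytometry panel + cryo-EM session + Raman mapping: 21 h used, total 115.
Replace Raman mapping with confocal imaging: the trade gains 30 net, giving 145 at 36 h.
No other feasible combination exceeds 145.

145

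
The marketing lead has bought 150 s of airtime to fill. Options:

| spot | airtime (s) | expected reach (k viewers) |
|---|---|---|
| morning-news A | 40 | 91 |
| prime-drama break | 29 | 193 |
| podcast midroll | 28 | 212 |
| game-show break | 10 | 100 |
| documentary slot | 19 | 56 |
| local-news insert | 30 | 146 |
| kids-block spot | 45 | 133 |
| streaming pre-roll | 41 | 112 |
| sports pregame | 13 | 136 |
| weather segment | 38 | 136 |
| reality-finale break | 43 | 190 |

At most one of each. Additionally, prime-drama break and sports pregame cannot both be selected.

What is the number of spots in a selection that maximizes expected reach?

Best achievable expected reach is 841.
For example prime-drama break + podcast midroll + game-show break + local-news insert + reality-finale break achieves it, using 140 s.
Every optimal selection uses 5 spots.

5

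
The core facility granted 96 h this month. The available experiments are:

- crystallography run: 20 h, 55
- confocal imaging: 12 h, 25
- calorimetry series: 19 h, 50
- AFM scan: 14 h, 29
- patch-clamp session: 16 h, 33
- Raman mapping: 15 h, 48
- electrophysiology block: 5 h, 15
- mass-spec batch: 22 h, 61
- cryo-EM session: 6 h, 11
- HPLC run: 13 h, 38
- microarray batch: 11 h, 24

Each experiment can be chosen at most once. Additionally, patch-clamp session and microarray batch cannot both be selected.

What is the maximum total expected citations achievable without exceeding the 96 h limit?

Best packing: crystallography run + calorimetry series + Raman mapping + electrophysiology block + mass-spec batch + HPLC run — 94 h, 267 total.

267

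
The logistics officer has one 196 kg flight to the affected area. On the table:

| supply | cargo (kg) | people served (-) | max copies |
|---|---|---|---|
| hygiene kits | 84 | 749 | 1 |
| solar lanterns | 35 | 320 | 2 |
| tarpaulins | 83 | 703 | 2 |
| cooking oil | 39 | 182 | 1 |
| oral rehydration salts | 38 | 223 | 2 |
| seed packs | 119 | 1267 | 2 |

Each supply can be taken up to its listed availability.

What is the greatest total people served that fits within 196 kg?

Density check — seed packs 10.65, solar lanterns 9.14, hygiene kits 8.92, tarpaulins 8.47 are the best per kg.
Taking 2×solar lanterns + seed packs: 189 kg used, 1907 in people served.
Every other selection either busts 196 kg or exceeds an availability limit or fails to beat 1907.

1907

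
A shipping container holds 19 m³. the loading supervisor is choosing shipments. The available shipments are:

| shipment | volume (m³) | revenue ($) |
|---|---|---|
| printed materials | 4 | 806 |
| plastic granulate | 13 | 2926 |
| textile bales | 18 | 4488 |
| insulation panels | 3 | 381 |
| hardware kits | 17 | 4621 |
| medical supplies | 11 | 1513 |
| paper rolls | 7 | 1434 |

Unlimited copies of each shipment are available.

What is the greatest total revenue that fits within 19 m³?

By revenue per m³: hardware kits 271.82, textile bales 249.33, plastic granulate 225.08 lead.
Best packing: hardware kits — 17 m³, 4621 total.
That's the maximum — no swap from here does better than 4621.

4621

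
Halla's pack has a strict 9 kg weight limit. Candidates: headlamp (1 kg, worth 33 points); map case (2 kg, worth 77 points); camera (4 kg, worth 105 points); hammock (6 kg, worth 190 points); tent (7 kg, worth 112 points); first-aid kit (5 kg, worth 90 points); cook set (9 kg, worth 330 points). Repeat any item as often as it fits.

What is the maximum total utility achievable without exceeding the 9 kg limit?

The ratio ordering already packs tightly: headlamp + 4×map case, 9 kg, 341.
That's the maximum — no swap from here does better than 341.

341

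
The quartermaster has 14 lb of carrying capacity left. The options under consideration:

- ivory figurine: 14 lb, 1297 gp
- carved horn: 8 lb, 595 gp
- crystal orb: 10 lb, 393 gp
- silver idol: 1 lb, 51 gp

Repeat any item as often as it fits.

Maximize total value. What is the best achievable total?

The ratio ordering already packs tightly: ivory figurine, 14 lb, 1297.

1297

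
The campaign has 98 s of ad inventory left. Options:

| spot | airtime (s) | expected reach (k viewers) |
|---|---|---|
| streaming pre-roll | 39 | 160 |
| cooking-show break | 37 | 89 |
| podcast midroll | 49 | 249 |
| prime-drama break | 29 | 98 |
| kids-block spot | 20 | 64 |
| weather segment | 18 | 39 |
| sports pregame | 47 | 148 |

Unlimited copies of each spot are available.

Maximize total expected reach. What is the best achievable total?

498

The ratio ordering already packs tightly: 2×podcast midroll, 98 s, 498.
Nothing else within 98 s beats 498.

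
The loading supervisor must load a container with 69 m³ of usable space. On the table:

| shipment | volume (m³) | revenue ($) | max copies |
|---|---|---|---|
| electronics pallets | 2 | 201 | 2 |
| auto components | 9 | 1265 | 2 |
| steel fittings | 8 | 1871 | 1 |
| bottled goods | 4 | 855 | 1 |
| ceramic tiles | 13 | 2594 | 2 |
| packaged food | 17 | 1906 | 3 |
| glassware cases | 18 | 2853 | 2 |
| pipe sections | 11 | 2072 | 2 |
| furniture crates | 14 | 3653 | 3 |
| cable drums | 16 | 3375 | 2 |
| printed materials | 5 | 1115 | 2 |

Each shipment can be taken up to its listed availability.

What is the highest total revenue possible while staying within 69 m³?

16638

Taking the top-ratio shipments first gives 2×electronics pallets + steel fittings + bottled goods + 3×furniture crates + 2×printed materials for 16317 (68 m³).
The 12 m³ tied up in 2×electronics pallets and steel fittings is better spent on ceramic tiles — total rises to 16638 (69 m³).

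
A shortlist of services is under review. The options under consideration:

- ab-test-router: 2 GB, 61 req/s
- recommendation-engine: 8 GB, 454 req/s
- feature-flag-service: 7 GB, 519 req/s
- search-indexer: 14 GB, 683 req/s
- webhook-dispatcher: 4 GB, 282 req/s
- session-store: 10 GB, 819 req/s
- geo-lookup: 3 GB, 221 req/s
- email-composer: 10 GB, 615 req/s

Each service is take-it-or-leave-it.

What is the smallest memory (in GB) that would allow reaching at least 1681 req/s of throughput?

23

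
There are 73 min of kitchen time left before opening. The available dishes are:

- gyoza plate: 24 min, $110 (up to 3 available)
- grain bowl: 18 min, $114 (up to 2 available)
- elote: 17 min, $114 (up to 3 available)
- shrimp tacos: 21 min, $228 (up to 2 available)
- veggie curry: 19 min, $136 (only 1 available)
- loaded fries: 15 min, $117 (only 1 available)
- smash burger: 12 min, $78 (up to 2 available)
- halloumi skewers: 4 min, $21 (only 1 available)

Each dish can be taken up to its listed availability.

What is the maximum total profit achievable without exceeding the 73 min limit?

672

Taking 2×shrimp tacos + loaded fries + smash burger + halloumi skewers: 73 min used, 672 in profit.
Nothing else within 73 min beats 672.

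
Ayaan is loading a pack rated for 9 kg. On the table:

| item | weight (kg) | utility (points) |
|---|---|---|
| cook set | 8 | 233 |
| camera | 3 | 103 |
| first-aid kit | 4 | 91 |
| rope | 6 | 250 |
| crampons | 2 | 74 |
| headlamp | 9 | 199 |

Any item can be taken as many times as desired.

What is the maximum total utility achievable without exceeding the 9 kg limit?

353

Density check — rope 41.67, crampons 37.00, camera 34.33 are the best per kg.
A density-first pass picks rope + crampons — 324 at 8 kg.
The 2 kg tied up in crampons is better spent on camera — total rises to 353 (9 kg).
Nothing else within 9 kg beats 353.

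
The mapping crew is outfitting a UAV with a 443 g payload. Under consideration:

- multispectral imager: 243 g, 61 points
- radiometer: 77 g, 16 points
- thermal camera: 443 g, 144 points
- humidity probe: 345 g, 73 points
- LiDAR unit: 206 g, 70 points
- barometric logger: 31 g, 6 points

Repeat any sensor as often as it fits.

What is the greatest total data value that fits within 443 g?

2×LiDAR unit + barometric logger uses 443 of the 443 g and totals 146.

146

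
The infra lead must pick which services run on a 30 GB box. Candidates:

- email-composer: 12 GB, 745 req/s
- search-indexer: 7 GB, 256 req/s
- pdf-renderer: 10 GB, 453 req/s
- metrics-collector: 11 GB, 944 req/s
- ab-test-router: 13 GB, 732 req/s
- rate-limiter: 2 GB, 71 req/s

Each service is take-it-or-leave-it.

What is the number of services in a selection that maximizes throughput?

3

Optimal total is 1945.
One optimal bundle: email-composer + search-indexer + metrics-collector (30 GB).
Any selection reaching 1945 contains exactly 3 services.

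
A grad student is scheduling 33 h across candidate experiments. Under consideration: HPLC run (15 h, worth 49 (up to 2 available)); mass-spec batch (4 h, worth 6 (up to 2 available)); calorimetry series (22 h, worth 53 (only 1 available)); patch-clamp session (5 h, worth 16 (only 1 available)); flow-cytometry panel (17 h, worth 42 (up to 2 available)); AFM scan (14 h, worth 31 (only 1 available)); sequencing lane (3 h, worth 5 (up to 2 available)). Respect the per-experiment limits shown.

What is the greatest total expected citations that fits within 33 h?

Best packing: 2×HPLC run + sequencing lane — 33 h, 103 total.
Nothing else within 33 h beats 103.

103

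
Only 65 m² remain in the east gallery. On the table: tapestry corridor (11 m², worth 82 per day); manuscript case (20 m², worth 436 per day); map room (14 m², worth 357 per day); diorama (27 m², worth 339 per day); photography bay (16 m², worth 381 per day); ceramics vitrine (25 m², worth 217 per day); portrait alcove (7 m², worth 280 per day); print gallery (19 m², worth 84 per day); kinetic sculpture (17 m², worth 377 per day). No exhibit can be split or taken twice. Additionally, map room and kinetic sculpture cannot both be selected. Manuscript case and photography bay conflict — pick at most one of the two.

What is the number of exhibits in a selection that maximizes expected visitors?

The maximum expected visitors within 65 m² is 1357.
One optimal bundle: map room + diorama + photography bay + portrait alcove (64 m²).
Every optimal selection uses 4 exhibits.

4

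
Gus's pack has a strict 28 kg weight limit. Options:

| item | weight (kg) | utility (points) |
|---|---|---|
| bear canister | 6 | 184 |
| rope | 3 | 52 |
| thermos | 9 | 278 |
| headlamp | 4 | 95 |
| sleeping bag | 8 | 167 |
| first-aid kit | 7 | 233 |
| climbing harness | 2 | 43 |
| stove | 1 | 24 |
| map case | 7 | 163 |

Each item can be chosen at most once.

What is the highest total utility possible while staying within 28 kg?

833

Taking the top-ratio items first gives bear canister + thermos + headlamp + first-aid kit + stove for 814 (27 kg).
Replace stove with climbing harness: the trade gains 19 net, giving 833 at 28 kg.
Runner-up bear canister + thermos + headlamp + first-aid kit + stove tops out at 814.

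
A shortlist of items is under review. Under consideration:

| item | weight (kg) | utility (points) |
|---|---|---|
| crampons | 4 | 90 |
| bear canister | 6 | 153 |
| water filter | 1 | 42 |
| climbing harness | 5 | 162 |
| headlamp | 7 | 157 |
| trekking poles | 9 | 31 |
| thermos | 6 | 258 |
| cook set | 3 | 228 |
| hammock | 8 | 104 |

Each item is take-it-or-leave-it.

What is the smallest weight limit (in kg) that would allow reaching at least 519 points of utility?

Need the lightest bundle worth ≥ 519.
water filter + thermos + cook set: 528 utility at 10 kg.
No combination under 10 kg hits 519.

10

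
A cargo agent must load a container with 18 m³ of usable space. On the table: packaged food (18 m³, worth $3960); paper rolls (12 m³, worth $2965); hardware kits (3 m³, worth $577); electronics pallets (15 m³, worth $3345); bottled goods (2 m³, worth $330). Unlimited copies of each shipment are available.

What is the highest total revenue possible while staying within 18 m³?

4119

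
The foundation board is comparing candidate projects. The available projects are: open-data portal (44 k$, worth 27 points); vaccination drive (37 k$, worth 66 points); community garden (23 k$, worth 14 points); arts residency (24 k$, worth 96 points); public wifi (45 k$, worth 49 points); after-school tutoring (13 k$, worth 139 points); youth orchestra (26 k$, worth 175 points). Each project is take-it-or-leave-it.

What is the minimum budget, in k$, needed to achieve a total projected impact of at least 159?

Minimise k$ subject to total projected impact ≥ 159.
Taking youth orchestra gives 175 (≥ 159) for 26 k$.
Any bundle with less than 26 k$ falls short of 159.

26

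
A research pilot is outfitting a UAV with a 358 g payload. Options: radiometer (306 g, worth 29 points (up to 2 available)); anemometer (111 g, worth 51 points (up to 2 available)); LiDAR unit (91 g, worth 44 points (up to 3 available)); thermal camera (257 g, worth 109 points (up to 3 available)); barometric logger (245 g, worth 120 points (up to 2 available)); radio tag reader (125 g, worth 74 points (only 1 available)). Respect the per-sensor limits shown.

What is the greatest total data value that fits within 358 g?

176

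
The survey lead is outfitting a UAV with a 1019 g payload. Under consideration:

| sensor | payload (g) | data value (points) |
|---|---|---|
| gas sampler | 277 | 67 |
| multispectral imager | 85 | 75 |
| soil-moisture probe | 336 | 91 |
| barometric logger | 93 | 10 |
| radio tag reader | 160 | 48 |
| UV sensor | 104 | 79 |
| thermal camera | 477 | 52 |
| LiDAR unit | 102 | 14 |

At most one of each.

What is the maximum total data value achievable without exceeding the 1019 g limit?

Taking gas sampler + multispectral imager + soil-moisture probe + radio tag reader + UV sensor: 962 g used, 360 in data value.
That's the maximum — no swap from here does better than 360.

360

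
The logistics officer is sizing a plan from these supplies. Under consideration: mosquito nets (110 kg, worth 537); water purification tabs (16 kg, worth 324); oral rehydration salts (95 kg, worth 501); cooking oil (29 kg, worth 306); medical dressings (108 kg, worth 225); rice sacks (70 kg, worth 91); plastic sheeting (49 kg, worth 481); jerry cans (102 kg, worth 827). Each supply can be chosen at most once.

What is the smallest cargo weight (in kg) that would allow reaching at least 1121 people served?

118

Need the lightest bundle worth ≥ 1121.
water purification tabs + jerry cans reaches 1151 using 118 kg.
No combination under 118 kg hits 1121.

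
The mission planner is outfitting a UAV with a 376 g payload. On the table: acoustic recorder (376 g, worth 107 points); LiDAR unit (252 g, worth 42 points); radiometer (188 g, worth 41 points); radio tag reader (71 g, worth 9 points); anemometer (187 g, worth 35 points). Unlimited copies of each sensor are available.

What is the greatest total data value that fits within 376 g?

The ratio ordering already packs tightly: acoustic recorder, 376 g, 107.
Every other selection either busts 376 g or fails to beat 107.

107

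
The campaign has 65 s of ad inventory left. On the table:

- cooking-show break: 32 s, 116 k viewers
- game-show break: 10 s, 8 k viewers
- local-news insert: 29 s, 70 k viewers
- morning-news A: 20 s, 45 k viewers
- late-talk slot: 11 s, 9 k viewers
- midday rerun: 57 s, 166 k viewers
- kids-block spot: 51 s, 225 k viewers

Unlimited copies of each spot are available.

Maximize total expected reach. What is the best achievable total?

234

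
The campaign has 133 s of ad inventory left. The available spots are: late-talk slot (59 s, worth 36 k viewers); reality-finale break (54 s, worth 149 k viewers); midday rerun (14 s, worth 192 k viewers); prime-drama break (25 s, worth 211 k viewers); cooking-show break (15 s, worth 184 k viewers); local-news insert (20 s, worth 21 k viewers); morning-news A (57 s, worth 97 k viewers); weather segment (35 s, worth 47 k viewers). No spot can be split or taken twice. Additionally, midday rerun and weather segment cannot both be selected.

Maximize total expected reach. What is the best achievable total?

757

Best packing: reality-finale break + midday rerun + prime-drama break + cooking-show break + local-news insert — 128 s, 757 total.
The spare 5 s is too small for any remaining spot, and no feasible exchange beats 757.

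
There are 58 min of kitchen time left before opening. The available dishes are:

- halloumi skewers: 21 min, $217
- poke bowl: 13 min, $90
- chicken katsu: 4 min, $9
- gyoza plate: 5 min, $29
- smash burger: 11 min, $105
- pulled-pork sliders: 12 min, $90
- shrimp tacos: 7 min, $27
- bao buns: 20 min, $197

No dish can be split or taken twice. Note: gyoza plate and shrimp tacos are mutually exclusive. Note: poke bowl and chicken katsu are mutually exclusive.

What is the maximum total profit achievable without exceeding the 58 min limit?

548

The ratio ordering already packs tightly: halloumi skewers + gyoza plate + smash burger + bao buns, 57 min, 548.
The closest alternative, halloumi skewers + gyoza plate + pulled-pork sliders + bao buns, reaches only 533.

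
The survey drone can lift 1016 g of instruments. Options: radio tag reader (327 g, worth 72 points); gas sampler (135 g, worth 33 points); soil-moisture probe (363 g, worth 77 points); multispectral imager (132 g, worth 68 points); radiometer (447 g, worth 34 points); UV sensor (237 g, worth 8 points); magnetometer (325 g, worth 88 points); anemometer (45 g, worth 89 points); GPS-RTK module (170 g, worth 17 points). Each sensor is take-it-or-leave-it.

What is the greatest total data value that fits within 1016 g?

355

Taking the top-ratio sensors first gives radio tag reader + gas sampler + multispectral imager + magnetometer + anemometer for 350 (964 g).
Dropping radio tag reader frees 327 g; slotting in soil-moisture probe (363 g) lifts the total to 355 at 1000 g.
Runner-up radio tag reader + gas sampler + multispectral imager + magnetometer + anemometer tops out at 350.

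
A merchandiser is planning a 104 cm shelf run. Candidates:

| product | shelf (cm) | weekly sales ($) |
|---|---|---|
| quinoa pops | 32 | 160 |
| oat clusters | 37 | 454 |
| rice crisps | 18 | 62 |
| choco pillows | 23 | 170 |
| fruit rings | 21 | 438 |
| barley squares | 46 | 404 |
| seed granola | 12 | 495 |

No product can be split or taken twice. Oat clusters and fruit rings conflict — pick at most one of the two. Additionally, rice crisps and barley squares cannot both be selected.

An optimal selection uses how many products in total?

Optimal total is 1507.
One optimal bundle: choco pillows + fruit rings + barley squares + seed granola (102 cm).
All optima have 4 products.

4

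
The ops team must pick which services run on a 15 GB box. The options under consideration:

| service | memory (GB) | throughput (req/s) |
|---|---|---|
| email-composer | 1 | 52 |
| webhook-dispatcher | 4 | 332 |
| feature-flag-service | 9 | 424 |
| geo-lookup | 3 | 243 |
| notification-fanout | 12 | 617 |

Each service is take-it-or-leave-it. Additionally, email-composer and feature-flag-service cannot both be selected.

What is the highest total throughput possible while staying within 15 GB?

Filling by ratio: email-composer + webhook-dispatcher + geo-lookup for 627, with 7 GB left unused.
Replace email-composer and webhook-dispatcher with notification-fanout: the trade gains 233 net, giving 860 at 15 GB.
Runner-up webhook-dispatcher + feature-flag-service tops out at 756.

860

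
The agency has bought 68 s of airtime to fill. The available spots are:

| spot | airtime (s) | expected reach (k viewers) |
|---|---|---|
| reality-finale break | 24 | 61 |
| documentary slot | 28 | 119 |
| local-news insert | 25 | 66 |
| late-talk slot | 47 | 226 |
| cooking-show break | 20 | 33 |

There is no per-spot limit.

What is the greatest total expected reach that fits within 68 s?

Density check — late-talk slot 4.81, documentary slot 4.25, local-news insert 2.64, reality-finale break 2.54 are the best per s.
Best packing: late-talk slot + cooking-show break — 67 s, 259 total.

259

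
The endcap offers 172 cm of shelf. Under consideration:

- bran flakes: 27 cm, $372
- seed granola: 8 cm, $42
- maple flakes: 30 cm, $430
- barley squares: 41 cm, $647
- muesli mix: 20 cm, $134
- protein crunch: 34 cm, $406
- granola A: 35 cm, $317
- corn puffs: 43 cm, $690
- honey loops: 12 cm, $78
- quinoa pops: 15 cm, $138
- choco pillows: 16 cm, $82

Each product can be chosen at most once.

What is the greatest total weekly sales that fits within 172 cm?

Ranking by ratio (weekly sales/cm): corn puffs 16.05, barley squares 15.78, maple flakes 14.33, bran flakes 13.78.
Taking the top-ratio products first gives bran flakes + maple flakes + barley squares + corn puffs + honey loops + quinoa pops for 2355 (168 cm).
Replace honey loops with choco pillows: the trade gains 4 net, giving 2359 at 172 cm.
Every other selection either busts 172 cm or fails to beat 2359.

2359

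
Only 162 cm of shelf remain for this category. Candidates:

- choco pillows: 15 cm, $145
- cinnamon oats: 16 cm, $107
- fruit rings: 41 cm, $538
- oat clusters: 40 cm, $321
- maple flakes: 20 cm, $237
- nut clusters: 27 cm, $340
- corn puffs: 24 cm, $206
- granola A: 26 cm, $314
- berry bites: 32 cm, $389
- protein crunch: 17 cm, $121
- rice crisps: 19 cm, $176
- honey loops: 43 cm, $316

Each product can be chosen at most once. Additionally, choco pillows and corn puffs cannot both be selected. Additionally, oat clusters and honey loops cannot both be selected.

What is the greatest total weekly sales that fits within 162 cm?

1963

By weekly sales per cm: fruit rings 13.12, nut clusters 12.59, berry bites 12.16, granola A 12.08 lead.
The ratio ordering already packs tightly: choco pillows + fruit rings + maple flakes + nut clusters + granola A + berry bites, 161 cm, 1963.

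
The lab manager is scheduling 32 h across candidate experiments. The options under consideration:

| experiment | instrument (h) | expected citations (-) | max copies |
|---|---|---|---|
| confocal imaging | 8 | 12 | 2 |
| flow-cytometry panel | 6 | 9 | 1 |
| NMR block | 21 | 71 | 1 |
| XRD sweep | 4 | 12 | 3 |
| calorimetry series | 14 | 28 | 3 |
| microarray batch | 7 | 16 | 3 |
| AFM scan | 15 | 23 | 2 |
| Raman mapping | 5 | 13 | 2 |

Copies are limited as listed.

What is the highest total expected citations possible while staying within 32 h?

Taking the top-ratio experiments first gives NMR block + 2×XRD sweep for 95 (29 h).
The 4 h tied up in XRD sweep is better spent on microarray batch — total rises to 99 (32 h).
Every other selection either busts 32 h or exceeds an availability limit or fails to beat 99.

99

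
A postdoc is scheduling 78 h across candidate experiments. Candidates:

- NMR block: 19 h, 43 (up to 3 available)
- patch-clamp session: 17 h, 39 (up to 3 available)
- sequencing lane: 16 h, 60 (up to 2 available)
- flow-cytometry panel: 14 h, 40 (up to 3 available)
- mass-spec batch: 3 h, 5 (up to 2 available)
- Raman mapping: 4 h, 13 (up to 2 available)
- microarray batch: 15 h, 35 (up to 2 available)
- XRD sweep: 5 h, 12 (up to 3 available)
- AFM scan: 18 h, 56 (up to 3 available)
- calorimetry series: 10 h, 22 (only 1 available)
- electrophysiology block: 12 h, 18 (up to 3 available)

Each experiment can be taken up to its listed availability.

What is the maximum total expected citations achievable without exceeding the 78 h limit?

258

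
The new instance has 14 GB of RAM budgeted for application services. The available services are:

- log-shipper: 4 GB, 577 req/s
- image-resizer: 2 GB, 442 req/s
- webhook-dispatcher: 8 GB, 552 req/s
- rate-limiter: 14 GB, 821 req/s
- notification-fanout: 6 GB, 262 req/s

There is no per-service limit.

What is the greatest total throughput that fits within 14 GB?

3094

Density check — image-resizer 221.00, log-shipper 144.25, webhook-dispatcher 69.00, rate-limiter 58.64 are the best per GB.
Taking 7×image-resizer: 14 GB used, 3094 in throughput.
That's the maximum — no swap from here does better than 3094.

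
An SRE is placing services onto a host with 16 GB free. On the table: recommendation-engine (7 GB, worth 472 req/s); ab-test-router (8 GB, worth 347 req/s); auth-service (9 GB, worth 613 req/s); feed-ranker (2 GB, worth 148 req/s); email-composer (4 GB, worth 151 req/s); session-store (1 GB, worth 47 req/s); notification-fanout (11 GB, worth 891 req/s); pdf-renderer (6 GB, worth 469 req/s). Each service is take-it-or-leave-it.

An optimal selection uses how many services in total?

4

Optimal total is 1136.
One optimal bundle: recommendation-engine + feed-ranker + session-store + pdf-renderer (16 GB).
All optima have 4 services.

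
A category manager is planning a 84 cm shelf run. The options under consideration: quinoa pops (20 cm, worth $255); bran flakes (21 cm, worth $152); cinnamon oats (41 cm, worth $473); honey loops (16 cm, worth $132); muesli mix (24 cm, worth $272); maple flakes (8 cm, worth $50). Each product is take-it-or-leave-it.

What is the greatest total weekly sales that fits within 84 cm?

880

Greedy by ratio would take quinoa pops + cinnamon oats + honey loops: 77 cm used, total 860.
The 16 cm tied up in honey loops is better spent on bran flakes — total rises to 880 (82 cm).
The closest alternative, cinnamon oats + honey loops + muesli mix, reaches only 877.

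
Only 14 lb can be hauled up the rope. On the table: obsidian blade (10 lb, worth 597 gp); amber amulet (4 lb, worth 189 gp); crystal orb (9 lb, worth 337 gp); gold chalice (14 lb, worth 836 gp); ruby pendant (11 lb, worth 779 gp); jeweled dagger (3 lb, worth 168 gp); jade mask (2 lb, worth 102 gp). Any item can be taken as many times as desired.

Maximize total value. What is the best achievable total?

By value per lb: ruby pendant 70.82, gold chalice 59.71, obsidian blade 59.70, jeweled dagger 56.00 lead.
Best packing: ruby pendant + jeweled dagger — 14 lb, 947 total.
Nothing else within 14 lb beats 947.

947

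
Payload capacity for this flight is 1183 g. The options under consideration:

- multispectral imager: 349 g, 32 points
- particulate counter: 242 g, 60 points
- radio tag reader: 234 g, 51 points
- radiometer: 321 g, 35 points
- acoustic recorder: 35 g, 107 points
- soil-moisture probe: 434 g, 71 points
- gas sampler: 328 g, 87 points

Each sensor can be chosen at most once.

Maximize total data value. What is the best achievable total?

340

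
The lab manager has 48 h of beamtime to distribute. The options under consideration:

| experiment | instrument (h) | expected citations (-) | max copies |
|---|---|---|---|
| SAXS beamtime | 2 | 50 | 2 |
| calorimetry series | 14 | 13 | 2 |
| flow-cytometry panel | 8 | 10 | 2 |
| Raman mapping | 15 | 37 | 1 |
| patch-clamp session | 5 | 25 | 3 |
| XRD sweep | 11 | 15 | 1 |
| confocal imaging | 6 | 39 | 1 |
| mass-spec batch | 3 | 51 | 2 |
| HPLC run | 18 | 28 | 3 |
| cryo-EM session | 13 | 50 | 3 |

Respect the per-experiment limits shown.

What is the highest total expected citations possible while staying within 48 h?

Taking 2×SAXS beamtime + patch-clamp session + confocal imaging + 2×mass-spec batch + 2×cryo-EM session: 47 h used, 366 in expected citations.
The spare 1 h is too small for any remaining experiment, and no exchange beats 366.

366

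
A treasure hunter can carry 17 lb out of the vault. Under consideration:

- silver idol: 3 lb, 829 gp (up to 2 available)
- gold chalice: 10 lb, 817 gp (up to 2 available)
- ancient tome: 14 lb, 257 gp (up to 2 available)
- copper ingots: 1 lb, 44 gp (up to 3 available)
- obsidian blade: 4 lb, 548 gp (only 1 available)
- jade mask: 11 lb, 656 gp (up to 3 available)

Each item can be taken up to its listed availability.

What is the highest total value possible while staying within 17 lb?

Filling by ratio: 2×silver idol + 3×copper ingots + obsidian blade for 2338, with 4 lb left unused.
Replace 2×copper ingots and obsidian blade with gold chalice: the trade gains 181 net, giving 2519 at 17 lb.
No other feasible combination exceeds 2519.

2519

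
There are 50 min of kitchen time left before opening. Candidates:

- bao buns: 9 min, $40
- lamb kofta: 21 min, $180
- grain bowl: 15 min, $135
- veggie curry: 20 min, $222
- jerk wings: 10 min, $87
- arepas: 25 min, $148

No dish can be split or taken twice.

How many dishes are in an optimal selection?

3

Best achievable profit is 444.
One optimal bundle: grain bowl + veggie curry + jerk wings (45 min).
Any selection reaching 444 contains exactly 3 dishes.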